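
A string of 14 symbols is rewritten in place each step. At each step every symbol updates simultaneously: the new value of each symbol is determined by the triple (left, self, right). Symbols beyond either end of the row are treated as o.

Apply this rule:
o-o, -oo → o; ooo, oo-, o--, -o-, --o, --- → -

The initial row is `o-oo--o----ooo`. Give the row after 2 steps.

step 1: -oo--------o--
step 2: oo------------

oo------------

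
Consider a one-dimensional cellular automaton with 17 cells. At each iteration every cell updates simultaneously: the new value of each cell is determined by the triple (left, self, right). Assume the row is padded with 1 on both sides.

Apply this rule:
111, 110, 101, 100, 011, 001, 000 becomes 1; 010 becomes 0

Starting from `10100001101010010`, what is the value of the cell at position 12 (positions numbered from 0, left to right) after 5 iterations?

1

11011111110101101
11111111111011111
11111111111111111
11111111111111111  (fixed point — unchanged through iteration 5)
position 12 holds 1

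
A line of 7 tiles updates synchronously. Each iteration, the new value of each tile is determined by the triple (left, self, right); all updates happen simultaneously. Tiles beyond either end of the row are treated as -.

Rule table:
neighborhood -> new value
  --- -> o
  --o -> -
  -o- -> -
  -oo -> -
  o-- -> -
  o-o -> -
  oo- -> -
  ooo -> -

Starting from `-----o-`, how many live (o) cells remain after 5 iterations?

iteration 1: oooo---
iteration 2: -----oo
iteration 3: oooo---  (repeats iteration 1; period 2)
iteration 5: oooo---
count of o: 4

4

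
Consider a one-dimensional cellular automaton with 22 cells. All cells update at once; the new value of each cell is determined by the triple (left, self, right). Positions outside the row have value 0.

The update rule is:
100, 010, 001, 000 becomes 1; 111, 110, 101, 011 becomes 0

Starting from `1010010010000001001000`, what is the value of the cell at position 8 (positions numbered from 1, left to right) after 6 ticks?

0

tick 1: 1011111111111111111111
tick 2: 1000000000000000000000
tick 3: 1111111111111111111111
tick 4: 0000000000000000000000
tick 5: 1111111111111111111111  (repeats tick 3; period 2)
tick 6: 0000000000000000000000
position 8 holds 0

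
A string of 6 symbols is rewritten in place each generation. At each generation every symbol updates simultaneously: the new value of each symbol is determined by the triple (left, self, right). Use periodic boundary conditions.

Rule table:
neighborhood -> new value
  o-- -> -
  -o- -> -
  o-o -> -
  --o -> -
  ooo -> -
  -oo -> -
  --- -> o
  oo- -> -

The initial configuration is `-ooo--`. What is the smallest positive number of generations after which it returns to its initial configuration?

2

generation 1: -----o
generation 2: -ooo--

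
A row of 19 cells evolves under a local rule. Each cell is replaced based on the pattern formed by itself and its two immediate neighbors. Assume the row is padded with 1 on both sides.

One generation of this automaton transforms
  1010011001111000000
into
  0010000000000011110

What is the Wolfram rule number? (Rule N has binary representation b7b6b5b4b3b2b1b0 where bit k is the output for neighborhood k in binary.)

5

position 10: 111 → 0  (bit 7 = 0)
position 0: 110 → 0  (bit 6 = 0)
position 1: 101 → 0  (bit 5 = 0)
position 3: 100 → 0  (bit 4 = 0)
position 5: 011 → 0  (bit 3 = 0)
position 2: 010 → 1  (bit 2 = 1)
position 4: 001 → 0  (bit 1 = 0)
position 14: 000 → 1  (bit 0 = 1)
bits b7..b0 = 00000101 = 5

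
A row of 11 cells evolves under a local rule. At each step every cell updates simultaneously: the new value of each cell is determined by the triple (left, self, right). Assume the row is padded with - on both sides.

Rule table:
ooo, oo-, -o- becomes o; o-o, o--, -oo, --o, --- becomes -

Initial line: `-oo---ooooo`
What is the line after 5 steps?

--o----oooo
--o-----ooo
--o------oo
--o-------o
--o-------o

--o-------o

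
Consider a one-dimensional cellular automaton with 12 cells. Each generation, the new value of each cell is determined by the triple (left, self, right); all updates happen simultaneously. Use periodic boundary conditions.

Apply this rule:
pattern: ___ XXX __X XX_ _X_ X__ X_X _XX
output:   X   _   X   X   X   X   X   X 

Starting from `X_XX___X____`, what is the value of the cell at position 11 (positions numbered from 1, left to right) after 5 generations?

X

generation 1: XXXXXXXXXXXX
generation 2: ____________
generation 3: XXXXXXXXXXXX  (repeats generation 1; period 2)
generation 5: XXXXXXXXXXXX
position 11 holds X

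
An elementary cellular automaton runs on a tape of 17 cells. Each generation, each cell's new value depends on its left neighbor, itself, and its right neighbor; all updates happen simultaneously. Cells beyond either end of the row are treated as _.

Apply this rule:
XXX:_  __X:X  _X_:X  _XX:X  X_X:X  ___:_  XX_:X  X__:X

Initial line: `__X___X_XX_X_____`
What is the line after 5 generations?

_XXX_XXXXXXXX____
XX_XXX______XX___
XXXX_XX____XXXX__
X__XXXXX__XX__XX_
XXXX___XXXXXXXXXX

XXXX___XXXXXXXXXX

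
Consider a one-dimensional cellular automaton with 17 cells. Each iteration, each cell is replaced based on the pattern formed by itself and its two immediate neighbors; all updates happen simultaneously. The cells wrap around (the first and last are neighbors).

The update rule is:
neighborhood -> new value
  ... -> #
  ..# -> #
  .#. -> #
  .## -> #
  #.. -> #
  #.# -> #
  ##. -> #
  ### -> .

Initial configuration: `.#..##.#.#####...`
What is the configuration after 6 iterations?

.........#####...

##########...####
.........#####...
##########...####  (repeats iteration 1; period 2)
iteration 6: .........#####...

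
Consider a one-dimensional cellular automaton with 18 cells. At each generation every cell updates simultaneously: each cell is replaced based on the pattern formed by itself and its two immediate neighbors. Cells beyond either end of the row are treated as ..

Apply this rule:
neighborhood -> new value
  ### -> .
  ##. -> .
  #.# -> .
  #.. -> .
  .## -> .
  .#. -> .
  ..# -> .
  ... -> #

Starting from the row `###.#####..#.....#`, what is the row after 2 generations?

############.....#

.............###..
############.....#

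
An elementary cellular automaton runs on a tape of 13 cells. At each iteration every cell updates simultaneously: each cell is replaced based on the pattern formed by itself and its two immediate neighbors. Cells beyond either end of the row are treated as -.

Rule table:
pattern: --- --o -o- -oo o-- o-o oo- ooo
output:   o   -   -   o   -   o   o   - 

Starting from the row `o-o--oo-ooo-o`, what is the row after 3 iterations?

-o---oooo-oo-
---o-o--oooo-
oo--o---o--o-

oo--o---o--o-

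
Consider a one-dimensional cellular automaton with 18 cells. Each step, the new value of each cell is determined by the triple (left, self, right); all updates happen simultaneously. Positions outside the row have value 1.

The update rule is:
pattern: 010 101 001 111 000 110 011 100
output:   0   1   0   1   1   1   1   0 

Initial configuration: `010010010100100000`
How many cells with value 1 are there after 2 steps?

100000001000001110
101111100011101111
count of 1: 13

13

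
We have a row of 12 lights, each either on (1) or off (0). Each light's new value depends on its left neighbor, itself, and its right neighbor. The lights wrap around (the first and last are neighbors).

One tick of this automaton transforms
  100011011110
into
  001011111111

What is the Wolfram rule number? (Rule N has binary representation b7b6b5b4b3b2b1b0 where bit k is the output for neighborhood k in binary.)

233

position 8: 111 → 1  (bit 7 = 1)
position 5: 110 → 1  (bit 6 = 1)
position 6: 101 → 1  (bit 5 = 1)
position 1: 100 → 0  (bit 4 = 0)
position 4: 011 → 1  (bit 3 = 1)
position 0: 010 → 0  (bit 2 = 0)
position 3: 001 → 0  (bit 1 = 0)
position 2: 000 → 1  (bit 0 = 1)
bits b7..b0 = 11101001 = 233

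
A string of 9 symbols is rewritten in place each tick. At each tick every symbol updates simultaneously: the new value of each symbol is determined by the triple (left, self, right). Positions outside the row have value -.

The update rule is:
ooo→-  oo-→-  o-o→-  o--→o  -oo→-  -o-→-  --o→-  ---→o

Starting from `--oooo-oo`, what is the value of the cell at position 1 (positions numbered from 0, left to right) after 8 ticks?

o

o--------
-oooooooo
---------
ooooooooo
---------  (repeats tick 3; period 2)
tick 8: ooooooooo
position 1 holds o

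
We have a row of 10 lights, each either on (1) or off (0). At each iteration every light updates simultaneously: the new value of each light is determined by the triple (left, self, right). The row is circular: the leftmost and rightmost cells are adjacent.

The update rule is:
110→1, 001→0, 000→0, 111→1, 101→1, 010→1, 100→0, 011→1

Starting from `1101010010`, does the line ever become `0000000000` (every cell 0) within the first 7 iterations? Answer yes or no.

no

1111110011
1111110011  (fixed point — unchanged through iteration 7)
iteration 7 is 1111110011, still not uniform 0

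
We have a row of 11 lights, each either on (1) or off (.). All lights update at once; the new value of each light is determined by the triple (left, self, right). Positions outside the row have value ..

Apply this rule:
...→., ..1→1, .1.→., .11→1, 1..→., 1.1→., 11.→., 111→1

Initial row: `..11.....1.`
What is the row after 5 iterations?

....1......

.11.....1..
11.....1...
1.....1....
.....1.....
....1......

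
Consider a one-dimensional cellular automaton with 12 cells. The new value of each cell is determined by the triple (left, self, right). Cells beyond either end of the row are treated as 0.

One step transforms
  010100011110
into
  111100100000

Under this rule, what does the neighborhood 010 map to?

1

At position 1 the neighborhood is 010; the next row has 1 there.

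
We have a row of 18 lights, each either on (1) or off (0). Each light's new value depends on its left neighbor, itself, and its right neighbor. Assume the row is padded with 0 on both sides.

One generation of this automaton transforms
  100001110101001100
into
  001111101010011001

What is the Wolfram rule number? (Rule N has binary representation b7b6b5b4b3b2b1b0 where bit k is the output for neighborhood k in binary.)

171

position 6: 111 → 1  (bit 7 = 1)
position 7: 110 → 0  (bit 6 = 0)
position 8: 101 → 1  (bit 5 = 1)
position 1: 100 → 0  (bit 4 = 0)
position 5: 011 → 1  (bit 3 = 1)
position 0: 010 → 0  (bit 2 = 0)
position 4: 001 → 1  (bit 1 = 1)
position 2: 000 → 1  (bit 0 = 1)
bits b7..b0 = 10101011 = 171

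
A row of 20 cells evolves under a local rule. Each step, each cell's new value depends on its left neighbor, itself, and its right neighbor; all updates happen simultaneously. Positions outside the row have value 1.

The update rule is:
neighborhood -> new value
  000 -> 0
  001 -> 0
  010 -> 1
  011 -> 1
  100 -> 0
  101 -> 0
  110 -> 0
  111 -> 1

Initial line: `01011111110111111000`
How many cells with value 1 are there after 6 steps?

3

01011111100111110000
01011111000111100000
01011110000111000000
01011100000110000000
01011000000100000000
01010000000100000000
count of 1: 3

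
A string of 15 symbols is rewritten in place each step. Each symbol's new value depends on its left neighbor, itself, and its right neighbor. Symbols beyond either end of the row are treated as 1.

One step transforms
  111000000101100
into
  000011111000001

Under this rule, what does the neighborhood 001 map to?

1

At position 8 the neighborhood is 001; the next row has 1 there.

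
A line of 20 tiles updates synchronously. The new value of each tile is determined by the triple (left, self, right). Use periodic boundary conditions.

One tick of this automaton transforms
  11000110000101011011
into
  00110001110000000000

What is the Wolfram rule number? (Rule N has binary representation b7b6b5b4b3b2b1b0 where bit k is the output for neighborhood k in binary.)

position 0: 111 → 0  (bit 7 = 0)
position 1: 110 → 0  (bit 6 = 0)
position 12: 101 → 0  (bit 5 = 0)
position 2: 100 → 1  (bit 4 = 1)
position 5: 011 → 0  (bit 3 = 0)
position 11: 010 → 0  (bit 2 = 0)
position 4: 001 → 0  (bit 1 = 0)
position 3: 000 → 1  (bit 0 = 1)
bits b7..b0 = 00010001 = 17

17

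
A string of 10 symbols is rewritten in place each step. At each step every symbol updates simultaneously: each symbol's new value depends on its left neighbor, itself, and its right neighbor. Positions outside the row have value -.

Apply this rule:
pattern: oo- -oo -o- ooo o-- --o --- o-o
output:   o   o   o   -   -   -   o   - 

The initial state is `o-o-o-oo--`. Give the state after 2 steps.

o-o-o-oo-o

o-o-o-oo-o
o-o-o-oo-o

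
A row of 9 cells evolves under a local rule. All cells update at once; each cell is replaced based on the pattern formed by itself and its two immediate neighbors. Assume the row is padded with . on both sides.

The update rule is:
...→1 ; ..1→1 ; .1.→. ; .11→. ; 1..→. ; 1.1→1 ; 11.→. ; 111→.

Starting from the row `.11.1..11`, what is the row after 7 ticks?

1111..1..

1..1..1..
..1..1..1
11..1..1.
...1..1..
111..1..1
....1..1.
1111..1..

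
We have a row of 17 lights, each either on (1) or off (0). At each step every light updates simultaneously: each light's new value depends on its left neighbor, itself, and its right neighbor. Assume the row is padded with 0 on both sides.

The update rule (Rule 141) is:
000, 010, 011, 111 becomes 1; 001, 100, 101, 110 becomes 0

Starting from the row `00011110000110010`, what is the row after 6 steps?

10010010100101010

11011100110100010
10011000100101010
10010010100101010
10010010100101010  (fixed point — unchanged through step 6)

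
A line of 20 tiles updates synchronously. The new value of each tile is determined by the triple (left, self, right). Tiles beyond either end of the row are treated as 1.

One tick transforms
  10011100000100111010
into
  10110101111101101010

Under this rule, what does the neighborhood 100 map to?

At position 1 the neighborhood is 100; the next row has 0 there.

0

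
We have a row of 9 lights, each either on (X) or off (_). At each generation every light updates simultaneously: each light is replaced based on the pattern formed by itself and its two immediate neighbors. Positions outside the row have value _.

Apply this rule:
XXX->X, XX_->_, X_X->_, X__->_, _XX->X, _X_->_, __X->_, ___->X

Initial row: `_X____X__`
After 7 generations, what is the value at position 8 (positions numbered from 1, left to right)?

X

generation 1: ___XX___X
generation 2: XX_X__X__
generation 3: X_______X
generation 4: __XXXXX__
generation 5: X_XXXX__X
generation 6: __XXX____
generation 7: X_XX__XXX
position 8 holds X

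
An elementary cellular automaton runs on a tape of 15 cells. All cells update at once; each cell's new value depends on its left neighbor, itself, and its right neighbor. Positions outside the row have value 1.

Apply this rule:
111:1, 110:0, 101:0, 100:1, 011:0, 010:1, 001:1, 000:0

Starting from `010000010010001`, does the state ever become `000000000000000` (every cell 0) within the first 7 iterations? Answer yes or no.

011000111111010
000101011110010
101101001101110
000001110000100
100010101001111
010110101110111
010000100100011
iteration 7 is 010000100100011, still not uniform 0

no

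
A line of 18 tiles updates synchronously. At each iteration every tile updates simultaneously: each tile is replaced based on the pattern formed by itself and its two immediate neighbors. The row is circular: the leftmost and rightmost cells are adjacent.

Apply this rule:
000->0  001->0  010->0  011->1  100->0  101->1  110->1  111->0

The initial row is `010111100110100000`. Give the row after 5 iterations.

001100100111000000
001100000101000000
001100000010000000
001100000000000000
001100000000000000

001100000000000000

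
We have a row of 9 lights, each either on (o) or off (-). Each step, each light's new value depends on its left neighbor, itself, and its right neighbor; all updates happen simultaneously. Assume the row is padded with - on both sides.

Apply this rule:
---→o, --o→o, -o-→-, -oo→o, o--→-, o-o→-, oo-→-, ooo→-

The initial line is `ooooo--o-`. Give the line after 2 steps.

--oooo--o

step 1: o-----o--
step 2: --oooo--o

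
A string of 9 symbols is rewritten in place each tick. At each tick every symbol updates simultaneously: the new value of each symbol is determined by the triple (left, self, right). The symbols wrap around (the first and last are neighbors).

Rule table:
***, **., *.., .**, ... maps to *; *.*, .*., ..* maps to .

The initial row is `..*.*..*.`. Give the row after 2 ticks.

****..*.*

*....*..*
****..*.*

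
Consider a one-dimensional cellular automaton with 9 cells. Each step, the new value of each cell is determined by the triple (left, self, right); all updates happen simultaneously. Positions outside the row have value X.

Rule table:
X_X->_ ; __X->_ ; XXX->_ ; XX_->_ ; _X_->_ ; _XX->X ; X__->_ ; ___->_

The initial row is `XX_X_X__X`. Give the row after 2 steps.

________X

step 1: ________X
step 2: ________X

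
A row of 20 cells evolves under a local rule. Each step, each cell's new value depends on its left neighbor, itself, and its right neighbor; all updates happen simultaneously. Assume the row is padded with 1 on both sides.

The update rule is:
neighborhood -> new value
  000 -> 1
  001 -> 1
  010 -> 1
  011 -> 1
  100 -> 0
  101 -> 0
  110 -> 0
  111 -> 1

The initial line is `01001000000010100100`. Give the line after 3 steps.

01010111111001101011

01011011111110101101
01010011111100101001
01010111111001101011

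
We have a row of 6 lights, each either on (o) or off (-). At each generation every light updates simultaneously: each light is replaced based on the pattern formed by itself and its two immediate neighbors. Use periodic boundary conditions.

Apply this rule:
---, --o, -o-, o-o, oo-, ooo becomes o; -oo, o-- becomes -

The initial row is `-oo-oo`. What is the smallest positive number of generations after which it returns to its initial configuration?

3

o-oo-o
oo-oo-
-oo-oo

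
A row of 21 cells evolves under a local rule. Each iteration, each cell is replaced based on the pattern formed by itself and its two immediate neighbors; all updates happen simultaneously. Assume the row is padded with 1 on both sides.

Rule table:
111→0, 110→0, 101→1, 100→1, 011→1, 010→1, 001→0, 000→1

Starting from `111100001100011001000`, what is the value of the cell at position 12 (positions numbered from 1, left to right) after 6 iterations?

iteration 1: 000011101011010101110
iteration 2: 111010011110111111001
iteration 3: 000111010001100000101
iteration 4: 110100111101011110111
iteration 5: 001110100011110001100
iteration 6: 101001111010001101010
position 12 holds 0

0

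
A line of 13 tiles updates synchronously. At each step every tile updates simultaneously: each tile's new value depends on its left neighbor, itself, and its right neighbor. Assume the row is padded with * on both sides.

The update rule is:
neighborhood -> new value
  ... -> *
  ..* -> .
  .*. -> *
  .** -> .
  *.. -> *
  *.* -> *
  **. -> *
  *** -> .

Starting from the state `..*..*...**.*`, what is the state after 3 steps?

.**.**..**...

*.**.***..**.
**.**..**..**
.**.**..**...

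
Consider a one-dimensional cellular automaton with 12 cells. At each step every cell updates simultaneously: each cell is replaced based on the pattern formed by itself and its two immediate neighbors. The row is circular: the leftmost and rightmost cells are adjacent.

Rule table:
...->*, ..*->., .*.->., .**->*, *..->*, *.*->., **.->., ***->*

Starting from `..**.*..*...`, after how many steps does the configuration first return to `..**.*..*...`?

*.*...*..***
...**..*.***
**.*.*...**.
*.....**.*..
.****.*...*.
.***...**..*
.**.**.*.*..
.*..*.....**
..*..****.*.
*..*.***...*
.*...**.**.*
..**.*..*...

12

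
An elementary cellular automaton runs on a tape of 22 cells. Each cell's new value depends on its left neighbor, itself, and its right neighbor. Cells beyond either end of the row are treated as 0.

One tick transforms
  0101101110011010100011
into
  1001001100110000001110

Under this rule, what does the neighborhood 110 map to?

At position 4 the neighborhood is 110; the next row has 0 there.

0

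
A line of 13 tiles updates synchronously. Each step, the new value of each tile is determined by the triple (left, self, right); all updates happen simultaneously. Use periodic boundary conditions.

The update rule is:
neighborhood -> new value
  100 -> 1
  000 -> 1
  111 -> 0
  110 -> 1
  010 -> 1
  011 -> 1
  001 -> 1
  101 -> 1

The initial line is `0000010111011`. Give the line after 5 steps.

1111111101111

1111111101111
0000000111000
1111111101111  (repeats step 1; period 2)
step 5: 1111111101111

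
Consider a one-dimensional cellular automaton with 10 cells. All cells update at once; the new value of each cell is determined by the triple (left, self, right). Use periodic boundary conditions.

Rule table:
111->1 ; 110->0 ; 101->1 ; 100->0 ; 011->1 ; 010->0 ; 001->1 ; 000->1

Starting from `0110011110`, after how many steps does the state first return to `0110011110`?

10

step 1: 1100111100
step 2: 1001111001
step 3: 0011110011
step 4: 0111100110
step 5: 1111001100
step 6: 1110011001
step 7: 1100110011
step 8: 1001100111
step 9: 0011001111
step 10: 0110011110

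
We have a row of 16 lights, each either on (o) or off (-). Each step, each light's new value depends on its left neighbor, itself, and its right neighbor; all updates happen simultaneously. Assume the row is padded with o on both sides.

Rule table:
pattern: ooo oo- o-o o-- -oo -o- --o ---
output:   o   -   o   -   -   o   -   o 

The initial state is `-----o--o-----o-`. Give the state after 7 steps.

--o-o-oo---o-ooo

step 1: -ooo-o--o-ooo-oo
step 2: o-o-oo--oo-o-o-o
step 3: -ooo------ooooo-
step 4: o-o--oooo--ooo-o
step 5: -oo---oo----o-o-
step 6: o---o----oo-oooo
step 7: --o-o-oo---o-ooo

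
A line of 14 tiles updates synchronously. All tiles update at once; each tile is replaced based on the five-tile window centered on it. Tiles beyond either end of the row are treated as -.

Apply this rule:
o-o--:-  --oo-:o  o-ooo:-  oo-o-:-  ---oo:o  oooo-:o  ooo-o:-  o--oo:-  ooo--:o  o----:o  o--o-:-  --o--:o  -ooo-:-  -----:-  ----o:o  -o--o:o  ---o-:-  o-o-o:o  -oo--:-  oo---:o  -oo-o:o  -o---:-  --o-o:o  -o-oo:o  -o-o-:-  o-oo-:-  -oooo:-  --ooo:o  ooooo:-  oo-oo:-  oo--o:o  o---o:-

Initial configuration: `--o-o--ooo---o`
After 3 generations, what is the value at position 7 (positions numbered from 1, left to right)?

o

o-o--o-o-oo--o
o--o-o-oo--o-o
oo-o-oo--o-o--
position 7 holds o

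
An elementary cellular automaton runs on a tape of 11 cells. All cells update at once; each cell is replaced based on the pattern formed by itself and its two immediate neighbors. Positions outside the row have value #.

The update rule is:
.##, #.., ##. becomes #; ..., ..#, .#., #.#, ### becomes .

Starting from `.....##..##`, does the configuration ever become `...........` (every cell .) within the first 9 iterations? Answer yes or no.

iteration 1: #....###.#.
iteration 2: ##...#.#...
iteration 3: .##.....#..
iteration 4: .###.....#.
iteration 5: .#.##......
iteration 6: ...###.....
iteration 7: #..#.##....
iteration 8: ##...###...
iteration 9: .##..#.##..
iteration 9 is .##..#.##.., still not uniform .

no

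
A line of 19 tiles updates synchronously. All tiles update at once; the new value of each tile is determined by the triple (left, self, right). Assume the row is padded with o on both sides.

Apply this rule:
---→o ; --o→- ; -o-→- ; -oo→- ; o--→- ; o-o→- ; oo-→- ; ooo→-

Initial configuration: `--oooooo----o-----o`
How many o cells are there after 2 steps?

8

---------oo---ooo--
-ooooooo----o------
count of o: 8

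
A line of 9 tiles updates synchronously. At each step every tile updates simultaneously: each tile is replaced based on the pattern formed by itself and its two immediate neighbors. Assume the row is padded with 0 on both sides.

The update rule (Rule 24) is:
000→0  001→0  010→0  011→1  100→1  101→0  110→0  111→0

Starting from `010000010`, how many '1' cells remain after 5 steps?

001000001
000100000
000010000
000001000
000000100
count of 1: 1

1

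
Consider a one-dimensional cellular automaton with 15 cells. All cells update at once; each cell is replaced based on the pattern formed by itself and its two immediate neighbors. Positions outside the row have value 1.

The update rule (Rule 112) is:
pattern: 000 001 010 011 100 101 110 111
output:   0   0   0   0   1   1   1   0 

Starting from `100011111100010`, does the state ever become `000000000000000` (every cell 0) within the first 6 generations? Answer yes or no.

110000000110001
011000000011000
101100000001100
110110000000110
011011000000011
101101100000000
generation 6 is 101101100000000, still not uniform 0

no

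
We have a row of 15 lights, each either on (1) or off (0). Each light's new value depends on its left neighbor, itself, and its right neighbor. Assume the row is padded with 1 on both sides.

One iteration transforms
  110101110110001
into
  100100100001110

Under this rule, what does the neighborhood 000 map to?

At position 12 the neighborhood is 000; the next row has 1 there.

1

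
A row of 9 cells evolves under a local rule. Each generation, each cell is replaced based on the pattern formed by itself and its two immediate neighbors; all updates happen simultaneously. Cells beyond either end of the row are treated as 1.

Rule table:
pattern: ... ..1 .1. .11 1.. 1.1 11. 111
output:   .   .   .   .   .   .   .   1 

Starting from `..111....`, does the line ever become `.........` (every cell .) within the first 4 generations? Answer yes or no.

generation 1: ...1.....
generation 2: .........
all cells are . at generation 2

yes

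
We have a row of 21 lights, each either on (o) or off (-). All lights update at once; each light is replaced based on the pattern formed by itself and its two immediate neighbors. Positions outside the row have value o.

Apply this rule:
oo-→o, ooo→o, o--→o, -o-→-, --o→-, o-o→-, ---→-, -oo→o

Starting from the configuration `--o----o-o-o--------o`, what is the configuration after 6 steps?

oooooo--o--------o--o

o--o--------o-------o
oo--o--------o------o
ooo--o--------o-----o
oooo--o--------o----o
ooooo--o--------o---o
oooooo--o--------o--o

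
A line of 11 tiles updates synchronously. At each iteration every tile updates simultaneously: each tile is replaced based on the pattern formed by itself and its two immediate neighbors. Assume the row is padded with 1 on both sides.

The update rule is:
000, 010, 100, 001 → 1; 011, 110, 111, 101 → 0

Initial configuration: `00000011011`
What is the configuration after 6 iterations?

iteration 1: 11111100000
iteration 2: 00000011111
iteration 3: 11111100000  (repeats iteration 1; period 2)
iteration 6: 00000011111

00000011111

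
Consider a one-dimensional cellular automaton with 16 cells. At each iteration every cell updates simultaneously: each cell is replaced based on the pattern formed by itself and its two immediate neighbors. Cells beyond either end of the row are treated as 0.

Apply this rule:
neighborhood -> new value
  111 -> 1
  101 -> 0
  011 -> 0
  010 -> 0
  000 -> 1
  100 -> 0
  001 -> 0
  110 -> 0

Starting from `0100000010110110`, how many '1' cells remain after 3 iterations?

0001111000000000
1100110011111111
0000000001111110
count of 1: 6

6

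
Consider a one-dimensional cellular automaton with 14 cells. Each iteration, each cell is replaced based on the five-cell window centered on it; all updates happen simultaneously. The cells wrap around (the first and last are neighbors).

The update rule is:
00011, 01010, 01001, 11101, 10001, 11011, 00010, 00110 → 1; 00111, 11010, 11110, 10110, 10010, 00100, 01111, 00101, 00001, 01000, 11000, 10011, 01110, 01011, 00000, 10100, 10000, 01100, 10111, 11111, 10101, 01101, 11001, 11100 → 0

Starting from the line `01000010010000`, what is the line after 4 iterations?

00101000000100

10000101000000
00001010000001
00010100000010
00101000000100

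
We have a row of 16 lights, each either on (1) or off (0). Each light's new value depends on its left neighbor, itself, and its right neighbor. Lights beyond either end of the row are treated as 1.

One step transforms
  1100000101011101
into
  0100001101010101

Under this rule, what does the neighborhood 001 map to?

1

At position 6 the neighborhood is 001; the next row has 1 there.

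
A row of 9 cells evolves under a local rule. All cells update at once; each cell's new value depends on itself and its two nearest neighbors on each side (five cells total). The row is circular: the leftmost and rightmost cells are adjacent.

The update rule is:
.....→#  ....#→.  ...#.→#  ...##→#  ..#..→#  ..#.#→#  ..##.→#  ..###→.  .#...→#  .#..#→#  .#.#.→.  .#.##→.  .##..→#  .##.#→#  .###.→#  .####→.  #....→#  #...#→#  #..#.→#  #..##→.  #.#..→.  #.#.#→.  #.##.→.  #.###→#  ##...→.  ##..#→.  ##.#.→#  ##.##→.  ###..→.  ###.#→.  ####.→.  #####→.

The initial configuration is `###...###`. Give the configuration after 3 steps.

...##..#.

....##...
##.###.##
...##..#.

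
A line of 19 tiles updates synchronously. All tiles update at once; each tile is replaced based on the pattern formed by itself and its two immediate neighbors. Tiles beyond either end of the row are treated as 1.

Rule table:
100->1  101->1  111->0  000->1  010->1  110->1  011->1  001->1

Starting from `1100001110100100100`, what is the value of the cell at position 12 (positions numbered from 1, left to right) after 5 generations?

generation 1: 0111111011111111111
generation 2: 1100001110000000000
generation 3: 0111111011111111111  (repeats generation 1; period 2)
generation 5: 0111111011111111111
position 12 holds 1

1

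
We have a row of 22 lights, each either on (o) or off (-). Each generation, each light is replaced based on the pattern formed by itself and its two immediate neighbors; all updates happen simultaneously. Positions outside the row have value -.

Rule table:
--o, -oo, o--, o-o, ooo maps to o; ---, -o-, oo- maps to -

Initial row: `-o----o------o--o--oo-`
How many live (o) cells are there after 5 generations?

14

generation 1: o-o--o-o----o-oo-ooo-o
generation 2: -o-oo-o-o--o-oo-ooo-o-
generation 3: o-oo-o-o-oo-oo-ooo-o-o
generation 4: -oo-o-o-oo-oo-ooo-o-o-
generation 5: oo-o-o-oo-oo-ooo-o-o-o
count of o: 14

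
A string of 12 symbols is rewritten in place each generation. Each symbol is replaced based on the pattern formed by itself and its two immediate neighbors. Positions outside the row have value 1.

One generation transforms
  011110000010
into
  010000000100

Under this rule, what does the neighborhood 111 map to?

0

At position 2 the neighborhood is 111; the next row has 0 there.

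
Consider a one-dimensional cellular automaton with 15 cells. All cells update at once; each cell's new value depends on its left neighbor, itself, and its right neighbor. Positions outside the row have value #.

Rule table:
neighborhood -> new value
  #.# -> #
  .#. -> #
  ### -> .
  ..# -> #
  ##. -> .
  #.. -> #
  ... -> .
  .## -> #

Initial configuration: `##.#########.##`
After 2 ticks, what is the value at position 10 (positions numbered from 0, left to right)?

.

..##........##.
###.#......##.#
position 10 holds .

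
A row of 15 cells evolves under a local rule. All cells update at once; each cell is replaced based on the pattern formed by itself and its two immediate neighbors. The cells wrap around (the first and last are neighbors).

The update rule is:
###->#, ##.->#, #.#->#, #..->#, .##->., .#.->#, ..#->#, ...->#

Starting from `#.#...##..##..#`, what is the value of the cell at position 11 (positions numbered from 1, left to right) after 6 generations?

######.###.###.
.######.###.###
#.######.###.##
##.######.###.#
###.######.###.
.###.######.###
position 11 holds #

#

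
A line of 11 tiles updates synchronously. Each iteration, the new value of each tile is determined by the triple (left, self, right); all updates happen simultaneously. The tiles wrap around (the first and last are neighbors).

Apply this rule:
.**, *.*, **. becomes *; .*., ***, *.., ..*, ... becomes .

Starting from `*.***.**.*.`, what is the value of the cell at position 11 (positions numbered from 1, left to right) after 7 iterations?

.

.**.*****.*
*****...**.
*...*...***
*.......*..
...........
...........  (fixed point — unchanged through iteration 7)
position 11 holds .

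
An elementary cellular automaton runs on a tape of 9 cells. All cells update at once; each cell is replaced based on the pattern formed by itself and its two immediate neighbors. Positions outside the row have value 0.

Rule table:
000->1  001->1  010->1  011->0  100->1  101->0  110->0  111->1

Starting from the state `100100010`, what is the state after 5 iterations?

111111111
011111110
101111101
100111001
111010111

111010111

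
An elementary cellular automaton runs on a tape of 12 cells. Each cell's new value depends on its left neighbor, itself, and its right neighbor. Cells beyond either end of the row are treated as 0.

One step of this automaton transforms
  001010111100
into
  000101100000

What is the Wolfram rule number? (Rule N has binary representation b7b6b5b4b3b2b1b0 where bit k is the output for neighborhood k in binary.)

position 7: 111 → 0  (bit 7 = 0)
position 9: 110 → 0  (bit 6 = 0)
position 3: 101 → 1  (bit 5 = 1)
position 10: 100 → 0  (bit 4 = 0)
position 6: 011 → 1  (bit 3 = 1)
position 2: 010 → 0  (bit 2 = 0)
position 1: 001 → 0  (bit 1 = 0)
position 0: 000 → 0  (bit 0 = 0)
bits b7..b0 = 00101000 = 40

40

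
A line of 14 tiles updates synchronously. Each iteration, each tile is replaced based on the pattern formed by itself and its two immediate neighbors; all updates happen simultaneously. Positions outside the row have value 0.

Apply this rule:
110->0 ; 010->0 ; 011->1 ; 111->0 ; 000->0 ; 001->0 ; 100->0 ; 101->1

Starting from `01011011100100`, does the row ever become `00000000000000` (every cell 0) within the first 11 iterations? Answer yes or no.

00110110000000
00101100000000
00011000000000
00010000000000
00000000000000
all cells are 0 at iteration 5

yes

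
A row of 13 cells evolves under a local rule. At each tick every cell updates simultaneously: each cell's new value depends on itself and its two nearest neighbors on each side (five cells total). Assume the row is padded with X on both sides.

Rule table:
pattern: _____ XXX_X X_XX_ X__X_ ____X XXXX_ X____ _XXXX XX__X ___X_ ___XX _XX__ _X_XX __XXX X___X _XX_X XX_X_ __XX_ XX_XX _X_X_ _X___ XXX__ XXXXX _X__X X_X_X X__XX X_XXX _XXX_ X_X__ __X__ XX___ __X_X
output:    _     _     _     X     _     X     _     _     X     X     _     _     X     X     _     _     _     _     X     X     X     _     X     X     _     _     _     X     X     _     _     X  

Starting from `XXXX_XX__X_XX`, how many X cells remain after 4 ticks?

XXX_X__XXXX__
XX__XX_X_X_X_
X_X_____X_X_X
__XX___XXX_X_
count of X: 6

6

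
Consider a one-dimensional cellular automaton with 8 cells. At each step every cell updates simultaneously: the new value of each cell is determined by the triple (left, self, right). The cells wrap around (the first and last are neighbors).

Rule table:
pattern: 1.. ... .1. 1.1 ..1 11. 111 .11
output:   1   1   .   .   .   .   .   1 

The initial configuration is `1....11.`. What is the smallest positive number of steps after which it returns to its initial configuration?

step 1: .111.1..
step 2: .1....11
step 3: ..111.1.
step 4: 1.1....1
step 5: ...111.1
step 6: 11.1....
step 7: 1...111.
step 8: .11.1...
step 9: .1...111
step 10: ..11.1..
step 11: 1.1...11
step 12: ...11.1.
step 13: 11.1...1
step 14: ....11.1
step 15: 111.1...
step 16: 1....11.

16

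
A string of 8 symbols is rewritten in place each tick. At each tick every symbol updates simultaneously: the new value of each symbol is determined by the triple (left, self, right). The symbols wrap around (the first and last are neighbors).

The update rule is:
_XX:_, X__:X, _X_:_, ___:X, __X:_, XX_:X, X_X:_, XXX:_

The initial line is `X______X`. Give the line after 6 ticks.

_XX_____

XXXXXX__
_____XX_
XXXX__XX
___XX___
XX__XXXX
_XX_____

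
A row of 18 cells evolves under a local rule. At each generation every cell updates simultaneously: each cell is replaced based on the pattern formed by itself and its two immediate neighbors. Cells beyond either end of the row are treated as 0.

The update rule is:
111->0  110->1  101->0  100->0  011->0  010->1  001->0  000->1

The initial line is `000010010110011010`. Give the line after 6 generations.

101010010010101010

111010010010001010
001010010010101010
101010010010101010
101010010010101010  (fixed point — unchanged through generation 6)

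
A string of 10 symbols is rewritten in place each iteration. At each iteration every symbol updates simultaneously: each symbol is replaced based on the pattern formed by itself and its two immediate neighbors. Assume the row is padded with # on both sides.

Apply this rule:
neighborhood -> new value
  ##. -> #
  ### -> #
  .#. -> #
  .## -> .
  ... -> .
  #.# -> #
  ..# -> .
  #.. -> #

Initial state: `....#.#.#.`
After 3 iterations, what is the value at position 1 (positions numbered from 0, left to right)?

#

iteration 1: #...######
iteration 2: ##...#####
iteration 3: ###...####
position 1 holds #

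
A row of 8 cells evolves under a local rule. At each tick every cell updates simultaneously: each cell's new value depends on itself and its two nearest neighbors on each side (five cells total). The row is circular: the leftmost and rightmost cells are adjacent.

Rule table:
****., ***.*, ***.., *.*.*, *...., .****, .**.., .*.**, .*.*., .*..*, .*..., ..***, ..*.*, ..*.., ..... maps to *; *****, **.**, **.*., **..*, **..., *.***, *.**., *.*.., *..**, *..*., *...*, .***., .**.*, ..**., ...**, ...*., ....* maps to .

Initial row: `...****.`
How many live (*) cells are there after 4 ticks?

*..****.
.*.****.
.**.***.
......*.
count of *: 1

1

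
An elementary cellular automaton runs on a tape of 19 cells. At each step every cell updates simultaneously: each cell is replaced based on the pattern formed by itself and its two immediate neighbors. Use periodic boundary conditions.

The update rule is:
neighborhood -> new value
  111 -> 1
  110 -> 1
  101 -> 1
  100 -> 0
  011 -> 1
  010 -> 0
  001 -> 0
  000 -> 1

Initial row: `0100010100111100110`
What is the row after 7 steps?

1111111001111100111

0001001000111100110
1100000010111100110
1101111001111100111
1111111001111100111
1111111001111100111  (fixed point — unchanged through step 7)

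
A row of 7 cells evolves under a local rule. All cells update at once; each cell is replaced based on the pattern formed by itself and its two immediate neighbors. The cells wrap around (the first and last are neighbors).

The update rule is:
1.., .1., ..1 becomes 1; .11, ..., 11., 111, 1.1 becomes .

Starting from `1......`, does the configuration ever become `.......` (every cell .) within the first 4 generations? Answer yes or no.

yes

generation 1: 11....1
generation 2: ..1..1.
generation 3: .111111
generation 4: .......
all cells are . at generation 4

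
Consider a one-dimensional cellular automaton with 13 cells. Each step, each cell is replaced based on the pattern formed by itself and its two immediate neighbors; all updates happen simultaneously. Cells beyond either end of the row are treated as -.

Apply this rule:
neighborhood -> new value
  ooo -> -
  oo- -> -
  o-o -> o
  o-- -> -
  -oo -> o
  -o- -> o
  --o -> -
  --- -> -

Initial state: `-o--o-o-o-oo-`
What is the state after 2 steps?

-o--ooooooo--
-o--o--------

-o--o--------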